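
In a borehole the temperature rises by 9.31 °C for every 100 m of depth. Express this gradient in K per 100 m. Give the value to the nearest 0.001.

Since only a temperature interval is involved, the additive offset between the scales drops out.
A change of 1°C is a change of 1 K, so 9.31 × 1 = 9.310.

9.310 K/100 m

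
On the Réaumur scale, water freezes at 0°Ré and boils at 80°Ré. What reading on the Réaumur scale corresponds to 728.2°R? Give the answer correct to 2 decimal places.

105.12°Ré

First in Celsius: (728.2 - 491.67) × 5/9 = 131.4056°C.
Linearly onto the Réaumur scale: 0 + (131.4056 / 100) × (80 - 0) = 105.12°Ré.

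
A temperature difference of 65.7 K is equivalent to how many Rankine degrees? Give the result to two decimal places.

An interval of 1 K corresponds to 1.8°R.
65.7 × 1.8 = 118.26.

118.26°R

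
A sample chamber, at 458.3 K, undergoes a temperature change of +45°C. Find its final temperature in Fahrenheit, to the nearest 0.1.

Initial temperature in Celsius: 458.3 - 273.15 = 185.1500°C.
Final Celsius temperature: 185.1500 + 45.0000 = 230.1500°C.
In Fahrenheit: 230.1500 × 1.8 + 32 = 446.3°F.

446.3°F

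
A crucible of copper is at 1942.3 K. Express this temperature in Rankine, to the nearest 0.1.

3496.1°R

In Celsius: 1942.3 - 273.15 = 1669.1500°C.
In Rankine: 1669.1500 × 1.8 + 491.67 = 3496.1°R.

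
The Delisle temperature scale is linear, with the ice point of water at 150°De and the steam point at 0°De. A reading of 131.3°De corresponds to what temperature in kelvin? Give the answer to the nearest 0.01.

285.62 K

Linear interpolation between the fixed points: C = (131.3 - 150) × 100 / (0 - 150) = 12.4667°C.
Then 12.4667 + 273.15 = 285.62 K.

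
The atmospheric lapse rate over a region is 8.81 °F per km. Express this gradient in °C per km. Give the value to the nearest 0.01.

Since only a temperature interval is involved, the additive offset between the scales drops out.
A change of 1°F is a change of 5/9°C, so 8.81 × 5/9 = 4.89.

4.89 °C/km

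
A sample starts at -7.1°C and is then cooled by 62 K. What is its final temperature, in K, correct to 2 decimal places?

The 62 K change is an interval; Kelvin and Celsius degrees are the same size, so ΔC = -62°C.
Final Celsius temperature: -7.1000 - 62.0000 = -69.1000°C.
In kelvin: -69.1000 + 273.15 = 204.05 K.

204.05 K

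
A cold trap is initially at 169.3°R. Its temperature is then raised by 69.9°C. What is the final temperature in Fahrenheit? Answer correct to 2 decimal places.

-164.55°F

Initial temperature in Celsius: (169.3 - 491.67) × 5/9 = -179.0944°C.
Final Celsius temperature: -179.0944 + 69.9000 = -109.1944°C.
In Fahrenheit: -109.1944 × 1.8 + 32 = -164.55°F.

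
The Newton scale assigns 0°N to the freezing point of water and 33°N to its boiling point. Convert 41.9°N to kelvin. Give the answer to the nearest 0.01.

400.12 K

Linear interpolation between the fixed points: C = (41.9 - 0) × 100 / (33 - 0) = 126.9697°C.
Then 126.9697 + 273.15 = 400.12 K.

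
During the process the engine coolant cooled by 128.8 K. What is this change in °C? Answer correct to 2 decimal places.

Kelvin and Celsius degrees are the same size, so the interval is unchanged: 128.80.

128.80°C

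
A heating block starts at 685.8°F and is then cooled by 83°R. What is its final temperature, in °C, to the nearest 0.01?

317.11°C

Initial temperature in Celsius: (685.8 - 32) × 5/9 = 363.2222°C.
The 83°R change is an interval, so only the factor 5/9 applies: -83 × 5/9 = -46.1111°C.
Final Celsius temperature: 363.2222 - 46.1111 = 317.1111°C.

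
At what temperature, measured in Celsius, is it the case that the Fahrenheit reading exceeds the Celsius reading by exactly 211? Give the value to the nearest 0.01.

Let C be the Celsius reading. The Fahrenheit reading is F = 1.8·C + 32.
Require F - C = 211: (0.8)·C + 32 = 211.
C = (211 - 32) / (0.8) = 223.75.

223.75°C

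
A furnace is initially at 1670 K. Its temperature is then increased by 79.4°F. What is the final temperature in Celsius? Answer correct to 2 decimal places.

1440.96°C

Initial temperature in Celsius: 1670 - 273.15 = 1396.8500°C.
The 79.4°F change is an interval, so only the factor 5/9 applies: +79.4 × 5/9 = +44.1111°C.
Final Celsius temperature: 1396.8500 + 44.1111 = 1440.9611°C.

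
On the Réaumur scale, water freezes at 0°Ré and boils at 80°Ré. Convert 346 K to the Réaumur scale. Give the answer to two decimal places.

First in Celsius: 346 - 273.15 = 72.8500°C.
Linearly onto the Réaumur scale: 0 + (72.8500 / 100) × (80 - 0) = 58.28°Ré.

58.28°Ré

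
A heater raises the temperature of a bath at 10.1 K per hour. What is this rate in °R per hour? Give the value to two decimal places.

The quantity depends on a temperature interval, so only the ratio of degree sizes applies; the offset between the scales is irrelevant.
A change of 1 K is a change of 1.8°R, so 10.1 × 1.8 = 18.18.

18.18 °R/hour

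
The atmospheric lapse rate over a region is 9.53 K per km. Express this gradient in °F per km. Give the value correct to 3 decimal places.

17.154 °F/km

Since only a temperature interval is involved, the additive offset between the scales drops out.
A change of 1 K is a change of 1.8°F, so 9.53 × 1.8 = 17.154.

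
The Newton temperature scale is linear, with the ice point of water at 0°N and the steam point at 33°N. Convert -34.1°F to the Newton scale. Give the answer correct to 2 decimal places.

-12.12°N

First in Celsius: (-34.1 - 32) × 5/9 = -36.7222°C.
Linearly onto the Newton scale: 0 + (-36.7222 / 100) × (33 - 0) = -12.12°N.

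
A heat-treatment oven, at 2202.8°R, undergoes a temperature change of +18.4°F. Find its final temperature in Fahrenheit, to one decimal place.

Initial temperature in Celsius: (2202.8 - 491.67) × 5/9 = 950.6278°C.
The 18.4°F change is an interval, so only the factor 5/9 applies: +18.4 × 5/9 = +10.2222°C.
Final Celsius temperature: 950.6278 + 10.2222 = 960.8500°C.
In Fahrenheit: 960.8500 × 1.8 + 32 = 1761.5°F.

1761.5°F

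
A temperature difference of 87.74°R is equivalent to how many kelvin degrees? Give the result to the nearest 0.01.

48.74 K

An interval of 1°R corresponds to 5/9 K.
87.74 × 5/9 = 48.74.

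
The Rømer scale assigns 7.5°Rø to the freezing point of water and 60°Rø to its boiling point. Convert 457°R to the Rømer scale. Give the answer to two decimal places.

-2.61°Rø

First in Celsius: (457 - 491.67) × 5/9 = -19.2611°C.
Linearly onto the Rømer scale: 7.5 + (-19.2611 / 100) × (60 - 7.5) = -2.61°Rø.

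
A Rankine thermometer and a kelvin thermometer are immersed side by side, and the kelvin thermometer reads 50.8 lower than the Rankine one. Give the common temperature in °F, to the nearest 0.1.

Let x be the Rankine reading; then the kelvin reading is 5/9·x.
(5/9·x) - x = -50.8  ⇒  (-4/9)·x = -50.8  ⇒  x = 114.3000°R.
In Celsius: (114.3 - 491.67) × 5/9 = -209.6500°C.
In Fahrenheit: -209.6500 × 1.8 + 32 = -345.4°F.

-345.4°F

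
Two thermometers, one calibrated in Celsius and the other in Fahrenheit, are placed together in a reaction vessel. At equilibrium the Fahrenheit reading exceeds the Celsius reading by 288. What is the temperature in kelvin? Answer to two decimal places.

Let x be the Celsius reading; then the Fahrenheit reading is 1.8·x + 32.
(1.8·x + 32) - x = 288  ⇒  (0.8)·x = 256  ⇒  x = 320.0000°C.
In kelvin: 320.0000 + 273.15 = 593.15 K.

593.15 K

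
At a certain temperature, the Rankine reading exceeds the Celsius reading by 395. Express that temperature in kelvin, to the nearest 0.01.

152.31 K

Let x be the Rankine reading; then the Celsius reading is 5/9·x - 273.15.
(5/9·x - 273.15) - x = -395  ⇒  (-4/9)·x = -121.85  ⇒  x = 274.1625°R.
In Celsius: (274.1625 - 491.67) × 5/9 = -120.8375°C.
In kelvin: -120.8375 + 273.15 = 152.31 K.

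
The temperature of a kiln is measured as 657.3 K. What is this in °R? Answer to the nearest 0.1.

In Celsius: 657.3 - 273.15 = 384.1500°C.
In Rankine: 384.1500 × 1.8 + 491.67 = 1183.1°R.

1183.1°R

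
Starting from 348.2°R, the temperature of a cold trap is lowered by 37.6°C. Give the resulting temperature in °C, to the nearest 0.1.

Initial temperature in Celsius: (348.2 - 491.67) × 5/9 = -79.7056°C.
Final Celsius temperature: -79.7056 - 37.6000 = -117.3056°C.

-117.3°C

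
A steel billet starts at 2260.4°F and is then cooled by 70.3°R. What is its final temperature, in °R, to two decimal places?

2649.77°R

Initial temperature in Celsius: (2260.4 - 32) × 5/9 = 1238.0000°C.
The 70.3°R change is an interval, so only the factor 5/9 applies: -70.3 × 5/9 = -39.0556°C.
Final Celsius temperature: 1238.0000 - 39.0556 = 1198.9444°C.
In Rankine: 1198.9444 × 1.8 + 491.67 = 2649.77°R.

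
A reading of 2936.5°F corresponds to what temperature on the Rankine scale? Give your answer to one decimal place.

In Celsius: (2936.5 - 32) × 5/9 = 1613.6111°C.
In Rankine: 1613.6111 × 1.8 + 491.67 = 3396.2°R.

3396.2°R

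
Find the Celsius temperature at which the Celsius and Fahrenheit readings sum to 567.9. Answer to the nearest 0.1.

Let C be the Celsius reading. The Fahrenheit reading is F = 1.8·C + 32.
Require C + F = 567.9: (2.8)·C + 32 = 567.9.
C = (567.9 - 32) / (2.8) = 191.4.

191.4°C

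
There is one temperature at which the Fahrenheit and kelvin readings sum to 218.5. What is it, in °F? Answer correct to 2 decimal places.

-23.70°F

Let F be the Fahrenheit reading. The kelvin reading is K = 5/9·F + 255.372.
Require F + K = 218.5: (14/9)·F + 255.372 = 218.5.
F = (218.5 - 255.372) / (14/9) = -23.70.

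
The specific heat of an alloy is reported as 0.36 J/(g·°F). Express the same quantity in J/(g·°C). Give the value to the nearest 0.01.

The quantity depends on a temperature interval, so only the ratio of degree sizes applies; the offset between the scales is irrelevant.
A change of 1°C is a change of 1.8°F, so per °C the value is 0.36 × 1.8 = 0.65.

0.65 J/(g·°C)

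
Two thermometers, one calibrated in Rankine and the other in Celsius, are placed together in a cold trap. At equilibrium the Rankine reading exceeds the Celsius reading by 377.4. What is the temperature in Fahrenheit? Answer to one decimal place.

Let x be the Rankine reading; then the Celsius reading is 5/9·x - 273.15.
(5/9·x - 273.15) - x = -377.4  ⇒  (-4/9)·x = -104.25  ⇒  x = 234.5625°R.
In Celsius: (234.5625 - 491.67) × 5/9 = -142.8375°C.
In Fahrenheit: -142.8375 × 1.8 + 32 = -225.1°F.

-225.1°F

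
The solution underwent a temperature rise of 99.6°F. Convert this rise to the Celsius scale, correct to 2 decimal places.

For a temperature interval the offset drops out; only the factor 5/9 applies.
99.6 × 5/9 = 55.33.

55.33°C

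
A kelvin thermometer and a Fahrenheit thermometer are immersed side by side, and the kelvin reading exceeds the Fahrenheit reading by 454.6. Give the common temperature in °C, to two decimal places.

-266.81°C

Let x be the kelvin reading; then the Fahrenheit reading is 1.8·x - 459.67.
(1.8·x - 459.67) - x = -454.6  ⇒  (0.8)·x = 5.07  ⇒  x = 6.3375 K.
In Celsius: 6.3375 - 273.15 = -266.81°C.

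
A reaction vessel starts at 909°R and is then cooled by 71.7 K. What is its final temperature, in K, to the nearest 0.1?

433.3 K

Initial temperature in Celsius: (909 - 491.67) × 5/9 = 231.8500°C.
The 71.7 K change is an interval; Kelvin and Celsius degrees are the same size, so ΔC = -71.7°C.
Final Celsius temperature: 231.8500 - 71.7000 = 160.1500°C.
In kelvin: 160.1500 + 273.15 = 433.3 K.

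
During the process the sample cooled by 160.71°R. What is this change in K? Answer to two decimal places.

89.28 K

For a temperature interval the offset drops out; only the factor 5/9 applies.
160.71 × 5/9 = 89.28.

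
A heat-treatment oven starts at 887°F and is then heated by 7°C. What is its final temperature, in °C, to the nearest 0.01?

482.00°C

Initial temperature in Celsius: (887 - 32) × 5/9 = 475.0000°C.
Final Celsius temperature: 475.0000 + 7.0000 = 482.0000°C.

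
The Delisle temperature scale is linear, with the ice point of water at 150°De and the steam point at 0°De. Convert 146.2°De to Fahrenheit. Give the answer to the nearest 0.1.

36.6°F

Linear interpolation between the fixed points: C = (146.2 - 150) × 100 / (0 - 150) = 2.5333°C.
Then 2.5333 × 1.8 + 32 = 36.6°F.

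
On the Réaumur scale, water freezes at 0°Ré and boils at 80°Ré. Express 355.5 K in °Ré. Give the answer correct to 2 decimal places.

First in Celsius: 355.5 - 273.15 = 82.3500°C.
Linearly onto the Réaumur scale: 0 + (82.3500 / 100) × (80 - 0) = 65.88°Ré.

65.88°Ré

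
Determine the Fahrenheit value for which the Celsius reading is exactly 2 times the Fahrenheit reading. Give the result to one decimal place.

-12.3°F

Let F be the Fahrenheit reading. The Celsius reading is C = 5/9·F - 17.7778.
Require C = 2·F: 5/9·F - 17.7778 = 2·F.
(-13/9)·F = 17.7778  ⇒  F = -12.3.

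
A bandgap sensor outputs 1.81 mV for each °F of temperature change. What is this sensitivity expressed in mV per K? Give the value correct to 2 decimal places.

3.26 mV per K

Since only a temperature interval is involved, the additive offset between the scales drops out.
A change of 1 K is a change of 1.8°F, so per K the value is 1.81 × 1.8 = 3.26.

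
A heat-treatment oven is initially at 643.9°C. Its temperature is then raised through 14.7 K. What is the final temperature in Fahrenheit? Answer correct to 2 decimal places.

The 14.7 K change is an interval; Kelvin and Celsius degrees are the same size, so ΔC = +14.7°C.
Final Celsius temperature: 643.9000 + 14.7000 = 658.6000°C.
In Fahrenheit: 658.6000 × 1.8 + 32 = 1217.48°F.

1217.48°F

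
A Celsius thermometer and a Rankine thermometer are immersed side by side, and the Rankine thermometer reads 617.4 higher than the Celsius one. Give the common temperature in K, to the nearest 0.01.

Let x be the Celsius reading; then the Rankine reading is 1.8·x + 491.67.
(1.8·x + 491.67) - x = 617.4  ⇒  (0.8)·x = 125.73  ⇒  x = 157.1625°C.
In kelvin: 157.1625 + 273.15 = 430.31 K.

430.31 K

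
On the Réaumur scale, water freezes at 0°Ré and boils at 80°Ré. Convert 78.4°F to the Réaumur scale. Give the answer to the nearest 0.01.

First in Celsius: (78.4 - 32) × 5/9 = 25.7778°C.
Linearly onto the Réaumur scale: 0 + (25.7778 / 100) × (80 - 0) = 20.62°Ré.

20.62°Ré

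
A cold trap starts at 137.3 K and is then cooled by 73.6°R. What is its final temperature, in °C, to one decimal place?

-176.7°C

Initial temperature in Celsius: 137.3 - 273.15 = -135.8500°C.
The 73.6°R change is an interval, so only the factor 5/9 applies: -73.6 × 5/9 = -40.8889°C.
Final Celsius temperature: -135.8500 - 40.8889 = -176.7389°C.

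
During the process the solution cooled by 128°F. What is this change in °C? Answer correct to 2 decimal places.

An interval of 1°F corresponds to 5/9°C.
128 × 5/9 = 71.11.

71.11°C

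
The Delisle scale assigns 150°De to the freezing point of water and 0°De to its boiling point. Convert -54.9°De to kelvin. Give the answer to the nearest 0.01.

Linear interpolation between the fixed points: C = (-54.9 - 150) × 100 / (0 - 150) = 136.6000°C.
Then 136.6000 + 273.15 = 409.75 K.

409.75 K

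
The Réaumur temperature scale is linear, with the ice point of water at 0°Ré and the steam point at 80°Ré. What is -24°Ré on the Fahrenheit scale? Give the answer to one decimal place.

Linear interpolation between the fixed points: C = (-24 - 0) × 100 / (80 - 0) = -30.0000°C.
Then -30.0000 × 1.8 + 32 = -22.0°F.

-22.0°F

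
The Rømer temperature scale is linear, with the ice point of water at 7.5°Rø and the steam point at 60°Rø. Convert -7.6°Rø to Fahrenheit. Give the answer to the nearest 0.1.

-19.8°F

Linear interpolation between the fixed points: C = (-7.6 - 7.5) × 100 / (60 - 7.5) = -28.7619°C.
Then -28.7619 × 1.8 + 32 = -19.8°F.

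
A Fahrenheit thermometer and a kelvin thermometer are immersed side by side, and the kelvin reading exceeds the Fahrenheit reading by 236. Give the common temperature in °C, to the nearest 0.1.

Let x be the Fahrenheit reading; then the kelvin reading is 5/9·x + 255.372.
(5/9·x + 255.372) - x = 236  ⇒  (-4/9)·x = -19.3722  ⇒  x = 43.5875°F.
In Celsius: (43.5875 - 32) × 5/9 = 6.4°C.

6.4°C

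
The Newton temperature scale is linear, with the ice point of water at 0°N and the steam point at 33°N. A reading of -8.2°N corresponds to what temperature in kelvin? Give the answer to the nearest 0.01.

Linear interpolation between the fixed points: C = (-8.2 - 0) × 100 / (33 - 0) = -24.8485°C.
Then -24.8485 + 273.15 = 248.30 K.

248.30 K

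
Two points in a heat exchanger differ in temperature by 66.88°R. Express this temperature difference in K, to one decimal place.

37.2 K

For a temperature interval the offset drops out; only the factor 5/9 applies.
66.88 × 5/9 = 37.2.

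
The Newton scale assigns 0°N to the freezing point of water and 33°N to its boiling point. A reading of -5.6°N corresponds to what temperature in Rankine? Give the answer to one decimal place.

Linear interpolation between the fixed points: C = (-5.6 - 0) × 100 / (33 - 0) = -16.9697°C.
Then -16.9697 × 1.8 + 491.67 = 461.1°R.

461.1°R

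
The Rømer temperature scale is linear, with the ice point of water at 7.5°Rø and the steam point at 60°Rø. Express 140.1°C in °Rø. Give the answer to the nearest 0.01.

81.05°Rø

Linearly onto the Rømer scale: 7.5 + (140.1000 / 100) × (60 - 7.5) = 81.05°Rø.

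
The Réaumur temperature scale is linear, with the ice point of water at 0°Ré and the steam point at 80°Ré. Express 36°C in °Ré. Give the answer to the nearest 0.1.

Linearly onto the Réaumur scale: 0 + (36.0000 / 100) × (80 - 0) = 28.8°Ré.

28.8°Ré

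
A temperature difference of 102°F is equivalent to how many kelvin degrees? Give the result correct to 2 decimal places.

Only the scale ratio 5/9 matters for a change in temperature.
102 × 5/9 = 56.67.

56.67 K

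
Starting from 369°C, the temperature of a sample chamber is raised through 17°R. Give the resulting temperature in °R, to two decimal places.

1172.87°R

The 17°R change is an interval, so only the factor 5/9 applies: +17 × 5/9 = +9.4444°C.
Final Celsius temperature: 369.0000 + 9.4444 = 378.4444°C.
In Rankine: 378.4444 × 1.8 + 491.67 = 1172.87°R.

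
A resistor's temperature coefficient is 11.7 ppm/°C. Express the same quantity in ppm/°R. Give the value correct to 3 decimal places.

6.500 ppm/°R

Since only a temperature interval is involved, the additive offset between the scales drops out.
A change of 1°R is a change of 5/9°C, so per °R the value is 11.7 × 5/9 = 6.500.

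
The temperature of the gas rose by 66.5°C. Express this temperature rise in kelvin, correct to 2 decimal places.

66.50 K

Celsius and kelvin degrees are the same size, so the interval is unchanged: 66.50.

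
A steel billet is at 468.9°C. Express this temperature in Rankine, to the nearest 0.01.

In Rankine: 468.9000 × 1.8 + 491.67 = 1335.69°R.

1335.69°R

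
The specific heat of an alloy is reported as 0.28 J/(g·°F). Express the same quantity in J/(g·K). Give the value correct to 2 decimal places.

Since only a temperature interval is involved, the additive offset between the scales drops out.
A change of 1 K is a change of 1.8°F, so per K the value is 0.28 × 1.8 = 0.50.

0.50 J/(g·K)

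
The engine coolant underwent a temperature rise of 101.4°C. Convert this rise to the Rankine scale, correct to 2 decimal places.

182.52°R

Only the scale ratio 1.8 matters for a change in temperature.
101.4 × 1.8 = 182.52.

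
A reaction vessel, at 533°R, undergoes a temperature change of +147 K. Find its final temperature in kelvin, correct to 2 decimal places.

443.11 K

Initial temperature in Celsius: (533 - 491.67) × 5/9 = 22.9611°C.
The 147 K change is an interval; Kelvin and Celsius degrees are the same size, so ΔC = +147°C.
Final Celsius temperature: 22.9611 + 147.0000 = 169.9611°C.
In kelvin: 169.9611 + 273.15 = 443.11 K.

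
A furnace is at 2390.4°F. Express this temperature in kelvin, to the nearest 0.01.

1583.37 K

In Celsius: (2390.4 - 32) × 5/9 = 1310.2222°C.
In kelvin: 1310.2222 + 273.15 = 1583.37 K.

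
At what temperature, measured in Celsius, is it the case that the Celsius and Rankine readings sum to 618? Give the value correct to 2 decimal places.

45.12°C

Let C be the Celsius reading. The Rankine reading is R = 1.8·C + 491.67.
Require C + R = 618: (2.8)·C + 491.67 = 618.
C = (618 - 491.67) / (2.8) = 45.12.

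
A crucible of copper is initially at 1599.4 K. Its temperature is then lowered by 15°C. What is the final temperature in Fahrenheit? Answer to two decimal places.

Initial temperature in Celsius: 1599.4 - 273.15 = 1326.2500°C.
Final Celsius temperature: 1326.2500 - 15.0000 = 1311.2500°C.
In Fahrenheit: 1311.2500 × 1.8 + 32 = 2392.25°F.

2392.25°F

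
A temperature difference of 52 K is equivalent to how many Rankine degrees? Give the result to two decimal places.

93.60°R

For a temperature interval the offset drops out; only the factor 1.8 applies.
52 × 1.8 = 93.60.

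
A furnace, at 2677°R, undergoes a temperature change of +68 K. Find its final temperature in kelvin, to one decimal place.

Initial temperature in Celsius: (2677 - 491.67) × 5/9 = 1214.0722°C.
The 68 K change is an interval; Kelvin and Celsius degrees are the same size, so ΔC = +68°C.
Final Celsius temperature: 1214.0722 + 68.0000 = 1282.0722°C.
In kelvin: 1282.0722 + 273.15 = 1555.2 K.

1555.2 K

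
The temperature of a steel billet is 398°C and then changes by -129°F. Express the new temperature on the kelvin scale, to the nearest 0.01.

The 129°F change is an interval, so only the factor 5/9 applies: -129 × 5/9 = -71.6667°C.
Final Celsius temperature: 398.0000 - 71.6667 = 326.3333°C.
In kelvin: 326.3333 + 273.15 = 599.48 K.

599.48 K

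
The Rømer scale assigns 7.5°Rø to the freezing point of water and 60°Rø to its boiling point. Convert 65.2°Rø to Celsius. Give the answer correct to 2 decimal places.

Linear interpolation between the fixed points: C = (65.2 - 7.5) × 100 / (60 - 7.5) = 109.9048°C.

109.90°C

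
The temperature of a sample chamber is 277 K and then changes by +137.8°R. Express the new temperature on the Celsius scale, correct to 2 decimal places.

Initial temperature in Celsius: 277 - 273.15 = 3.8500°C.
The 137.8°R change is an interval, so only the factor 5/9 applies: +137.8 × 5/9 = +76.5556°C.
Final Celsius temperature: 3.8500 + 76.5556 = 80.4056°C.

80.41°C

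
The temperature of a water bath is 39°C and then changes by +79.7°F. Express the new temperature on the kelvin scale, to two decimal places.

356.43 K

The 79.7°F change is an interval, so only the factor 5/9 applies: +79.7 × 5/9 = +44.2778°C.
Final Celsius temperature: 39.0000 + 44.2778 = 83.2778°C.
In kelvin: 83.2778 + 273.15 = 356.43 K.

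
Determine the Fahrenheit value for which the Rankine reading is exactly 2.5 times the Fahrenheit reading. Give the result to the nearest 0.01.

Let F be the Fahrenheit reading. The Rankine reading is R = 1·F + 459.67.
Require R = 2.5·F: 1·F + 459.67 = 2.5·F.
(-1.5)·F = -459.67  ⇒  F = 306.45.

306.45°F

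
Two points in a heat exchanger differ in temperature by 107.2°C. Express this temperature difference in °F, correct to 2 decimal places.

192.96°F

An interval of 1°C corresponds to 1.8°F.
107.2 × 1.8 = 192.96.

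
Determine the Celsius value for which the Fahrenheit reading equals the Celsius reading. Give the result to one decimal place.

Let C be the Celsius reading. The Fahrenheit reading is F = 1.8·C + 32.
Set F = C: 1.8·C + 32 = C.
(0.8)·C = -32  ⇒  C = -40.0.

-40.0°C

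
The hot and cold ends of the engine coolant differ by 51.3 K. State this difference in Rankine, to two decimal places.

For a temperature interval the offset drops out; only the factor 1.8 applies.
51.3 × 1.8 = 92.34.

92.34°R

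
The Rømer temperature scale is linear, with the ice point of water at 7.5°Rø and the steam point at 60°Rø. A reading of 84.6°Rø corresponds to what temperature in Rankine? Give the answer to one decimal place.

756.0°R

Linear interpolation between the fixed points: C = (84.6 - 7.5) × 100 / (60 - 7.5) = 146.8571°C.
Then 146.8571 × 1.8 + 491.67 = 756.0°R.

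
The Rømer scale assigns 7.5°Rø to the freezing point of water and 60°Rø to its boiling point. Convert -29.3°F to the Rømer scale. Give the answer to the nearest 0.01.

-10.38°Rø

First in Celsius: (-29.3 - 32) × 5/9 = -34.0556°C.
Linearly onto the Rømer scale: 7.5 + (-34.0556 / 100) × (60 - 7.5) = -10.38°Rø.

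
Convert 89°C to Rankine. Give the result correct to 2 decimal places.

In Rankine: 89.0000 × 1.8 + 491.67 = 651.87°R.

651.87°R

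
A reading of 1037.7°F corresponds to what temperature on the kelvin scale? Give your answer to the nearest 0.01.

In Celsius: (1037.7 - 32) × 5/9 = 558.7222°C.
In kelvin: 558.7222 + 273.15 = 831.87 K.

831.87 K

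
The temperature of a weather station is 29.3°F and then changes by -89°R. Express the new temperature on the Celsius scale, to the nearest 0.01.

Initial temperature in Celsius: (29.3 - 32) × 5/9 = -1.5000°C.
The 89°R change is an interval, so only the factor 5/9 applies: -89 × 5/9 = -49.4444°C.
Final Celsius temperature: -1.5000 - 49.4444 = -50.9444°C.

-50.94°C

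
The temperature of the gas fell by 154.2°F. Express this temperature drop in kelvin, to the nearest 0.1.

An interval of 1°F corresponds to 5/9 K.
154.2 × 5/9 = 85.7.

85.7 K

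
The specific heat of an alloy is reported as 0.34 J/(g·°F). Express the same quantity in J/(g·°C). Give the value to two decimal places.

0.61 J/(g·°C)

The quantity depends on a temperature interval, so only the ratio of degree sizes applies; the offset between the scales is irrelevant.
A change of 1°C is a change of 1.8°F, so per °C the value is 0.34 × 1.8 = 0.61.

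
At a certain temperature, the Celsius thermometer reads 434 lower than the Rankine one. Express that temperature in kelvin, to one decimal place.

Let x be the Rankine reading; then the Celsius reading is 5/9·x - 273.15.
(5/9·x - 273.15) - x = -434  ⇒  (-4/9)·x = -160.85  ⇒  x = 361.9125°R.
In Celsius: (361.9125 - 491.67) × 5/9 = -72.0875°C.
In kelvin: -72.0875 + 273.15 = 201.1 K.

201.1 K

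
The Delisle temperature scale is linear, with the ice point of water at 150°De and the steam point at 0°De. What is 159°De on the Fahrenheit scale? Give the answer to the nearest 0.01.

Linear interpolation between the fixed points: C = (159 - 150) × 100 / (0 - 150) = -6.0000°C.
Then -6.0000 × 1.8 + 32 = 21.20°F.

21.20°F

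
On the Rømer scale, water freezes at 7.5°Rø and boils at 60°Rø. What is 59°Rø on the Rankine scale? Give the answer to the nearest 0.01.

668.24°R

Linear interpolation between the fixed points: C = (59 - 7.5) × 100 / (60 - 7.5) = 98.0952°C.
Then 98.0952 × 1.8 + 491.67 = 668.24°R.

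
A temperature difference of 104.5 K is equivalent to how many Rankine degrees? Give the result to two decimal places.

188.10°R

Only the scale ratio 1.8 matters for a change in temperature.
104.5 × 1.8 = 188.10.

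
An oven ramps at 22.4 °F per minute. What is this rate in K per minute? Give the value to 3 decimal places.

Since only a temperature interval is involved, the additive offset between the scales drops out.
A change of 1°F is a change of 5/9 K, so 22.4 × 5/9 = 12.444.

12.444 K/minute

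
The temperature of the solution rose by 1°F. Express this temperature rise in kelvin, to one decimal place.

Only the scale ratio 5/9 matters for a change in temperature.
1 × 5/9 = 0.6.

0.6 K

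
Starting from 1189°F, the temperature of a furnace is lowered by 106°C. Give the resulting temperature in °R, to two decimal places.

Initial temperature in Celsius: (1189 - 32) × 5/9 = 642.7778°C.
Final Celsius temperature: 642.7778 - 106.0000 = 536.7778°C.
In Rankine: 536.7778 × 1.8 + 491.67 = 1457.87°R.

1457.87°R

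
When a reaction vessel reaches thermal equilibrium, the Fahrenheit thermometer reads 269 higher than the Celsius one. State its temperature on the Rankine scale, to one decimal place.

1024.9°R

Let x be the Celsius reading; then the Fahrenheit reading is 1.8·x + 32.
(1.8·x + 32) - x = 269  ⇒  (0.8)·x = 237  ⇒  x = 296.2500°C.
In Rankine: 296.2500 × 1.8 + 491.67 = 1024.9°R.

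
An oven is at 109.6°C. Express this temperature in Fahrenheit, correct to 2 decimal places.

In Fahrenheit: 109.6000 × 1.8 + 32 = 229.28°F.

229.28°F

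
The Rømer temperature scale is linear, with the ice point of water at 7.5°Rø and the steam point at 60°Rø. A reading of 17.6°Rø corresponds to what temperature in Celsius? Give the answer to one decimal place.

19.2°C

Linear interpolation between the fixed points: C = (17.6 - 7.5) × 100 / (60 - 7.5) = 19.2381°C.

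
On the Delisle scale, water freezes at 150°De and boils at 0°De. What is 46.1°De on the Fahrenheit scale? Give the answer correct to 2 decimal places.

156.68°F

Linear interpolation between the fixed points: C = (46.1 - 150) × 100 / (0 - 150) = 69.2667°C.
Then 69.2667 × 1.8 + 32 = 156.68°F.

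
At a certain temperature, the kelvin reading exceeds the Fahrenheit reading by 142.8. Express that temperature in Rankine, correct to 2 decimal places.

Let x be the Fahrenheit reading; then the kelvin reading is 5/9·x + 255.372.
(5/9·x + 255.372) - x = 142.8  ⇒  (-4/9)·x = -112.572  ⇒  x = 253.2875°F.
In Celsius: (253.2875 - 32) × 5/9 = 122.9375°C.
In Rankine: 122.9375 × 1.8 + 491.67 = 712.96°R.

712.96°R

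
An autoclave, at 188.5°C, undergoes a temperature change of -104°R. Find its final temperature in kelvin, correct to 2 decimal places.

403.87 K

The 104°R change is an interval, so only the factor 5/9 applies: -104 × 5/9 = -57.7778°C.
Final Celsius temperature: 188.5000 - 57.7778 = 130.7222°C.
In kelvin: 130.7222 + 273.15 = 403.87 K.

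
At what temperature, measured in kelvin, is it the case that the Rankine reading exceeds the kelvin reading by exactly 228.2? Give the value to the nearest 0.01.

Let K be the kelvin reading. The Rankine reading is R = 1.8·K.
Require R - K = 228.2: (0.8)·K = 228.2.
K = (228.2) / (0.8) = 285.25.

285.25 K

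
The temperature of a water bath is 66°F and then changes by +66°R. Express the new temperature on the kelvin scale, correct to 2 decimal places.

Initial temperature in Celsius: (66 - 32) × 5/9 = 18.8889°C.
The 66°R change is an interval, so only the factor 5/9 applies: +66 × 5/9 = +36.6667°C.
Final Celsius temperature: 18.8889 + 36.6667 = 55.5556°C.
In kelvin: 55.5556 + 273.15 = 328.71 K.

328.71 K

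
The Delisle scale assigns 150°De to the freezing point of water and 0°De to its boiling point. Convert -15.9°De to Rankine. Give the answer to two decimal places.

690.75°R

Linear interpolation between the fixed points: C = (-15.9 - 150) × 100 / (0 - 150) = 110.6000°C.
Then 110.6000 × 1.8 + 491.67 = 690.75°R.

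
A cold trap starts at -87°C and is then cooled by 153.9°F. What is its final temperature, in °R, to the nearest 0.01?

181.17°R

The 153.9°F change is an interval, so only the factor 5/9 applies: -153.9 × 5/9 = -85.5000°C.
Final Celsius temperature: -87.0000 - 85.5000 = -172.5000°C.
In Rankine: -172.5000 × 1.8 + 491.67 = 181.17°R.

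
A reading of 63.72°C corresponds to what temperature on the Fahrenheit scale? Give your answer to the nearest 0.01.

In Fahrenheit: 63.7200 × 1.8 + 32 = 146.70°F.

146.70°F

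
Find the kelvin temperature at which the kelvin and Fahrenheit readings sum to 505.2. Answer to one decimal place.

Let K be the kelvin reading. The Fahrenheit reading is F = 1.8·K - 459.67.
Require K + F = 505.2: (2.8)·K - 459.67 = 505.2.
K = (505.2 + 459.67) / (2.8) = 344.6.

344.6 K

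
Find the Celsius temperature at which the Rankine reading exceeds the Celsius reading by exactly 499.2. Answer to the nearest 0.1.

9.4°C

Let C be the Celsius reading. The Rankine reading is R = 1.8·C + 491.67.
Require R - C = 499.2: (0.8)·C + 491.67 = 499.2.
C = (499.2 - 491.67) / (0.8) = 9.4.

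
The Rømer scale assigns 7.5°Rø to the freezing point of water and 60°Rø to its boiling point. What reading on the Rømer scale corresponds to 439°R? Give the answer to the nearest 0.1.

-7.9°Rø

First in Celsius: (439 - 491.67) × 5/9 = -29.2611°C.
Linearly onto the Rømer scale: 7.5 + (-29.2611 / 100) × (60 - 7.5) = -7.9°Rø.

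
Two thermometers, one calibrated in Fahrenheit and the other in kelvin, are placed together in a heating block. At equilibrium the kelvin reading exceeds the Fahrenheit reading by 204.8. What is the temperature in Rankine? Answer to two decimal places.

573.46°R

Let x be the Fahrenheit reading; then the kelvin reading is 5/9·x + 255.372.
(5/9·x + 255.372) - x = 204.8  ⇒  (-4/9)·x = -50.5722  ⇒  x = 113.7875°F.
In Celsius: (113.7875 - 32) × 5/9 = 45.4375°C.
In Rankine: 45.4375 × 1.8 + 491.67 = 573.46°R.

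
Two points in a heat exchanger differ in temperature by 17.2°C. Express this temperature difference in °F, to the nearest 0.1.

Only the scale ratio 1.8 matters for a change in temperature.
17.2 × 1.8 = 31.0.

31.0°F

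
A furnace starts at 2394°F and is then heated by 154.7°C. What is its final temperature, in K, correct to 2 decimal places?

Initial temperature in Celsius: (2394 - 32) × 5/9 = 1312.2222°C.
Final Celsius temperature: 1312.2222 + 154.7000 = 1466.9222°C.
In kelvin: 1466.9222 + 273.15 = 1740.07 K.

1740.07 K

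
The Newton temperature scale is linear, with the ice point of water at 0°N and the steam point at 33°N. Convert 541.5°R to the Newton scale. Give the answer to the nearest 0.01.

First in Celsius: (541.5 - 491.67) × 5/9 = 27.6833°C.
Linearly onto the Newton scale: 0 + (27.6833 / 100) × (33 - 0) = 9.14°N.

9.14°N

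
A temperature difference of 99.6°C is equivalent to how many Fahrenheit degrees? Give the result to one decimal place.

An interval of 1°C corresponds to 1.8°F.
99.6 × 1.8 = 179.3.

179.3°F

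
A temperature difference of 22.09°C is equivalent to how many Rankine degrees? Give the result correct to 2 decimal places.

For a temperature interval the offset drops out; only the factor 1.8 applies.
22.09 × 1.8 = 39.76.

39.76°R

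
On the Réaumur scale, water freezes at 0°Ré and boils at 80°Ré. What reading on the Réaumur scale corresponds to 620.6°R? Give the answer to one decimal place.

First in Celsius: (620.6 - 491.67) × 5/9 = 71.6278°C.
Linearly onto the Réaumur scale: 0 + (71.6278 / 100) × (80 - 0) = 57.3°Ré.

57.3°Ré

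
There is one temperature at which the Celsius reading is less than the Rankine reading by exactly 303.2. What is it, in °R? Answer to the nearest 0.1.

Let R be the Rankine reading. The Celsius reading is C = 5/9·R - 273.15.
Require C - R = -303.2: (-4/9)·R - 273.15 = -303.2.
R = (-303.2 + 273.15) / (-4/9) = 67.6.

67.6°R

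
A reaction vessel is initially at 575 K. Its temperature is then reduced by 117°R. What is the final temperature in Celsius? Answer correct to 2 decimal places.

Initial temperature in Celsius: 575 - 273.15 = 301.8500°C.
The 117°R change is an interval, so only the factor 5/9 applies: -117 × 5/9 = -65.0000°C.
Final Celsius temperature: 301.8500 - 65.0000 = 236.8500°C.

236.85°C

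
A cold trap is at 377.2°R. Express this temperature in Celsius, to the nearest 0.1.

-63.6°C

In Celsius: (377.2 - 491.67) × 5/9 = -63.5944°C.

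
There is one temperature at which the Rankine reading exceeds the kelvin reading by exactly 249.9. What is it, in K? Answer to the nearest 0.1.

Let K be the kelvin reading. The Rankine reading is R = 1.8·K.
Require R - K = 249.9: (0.8)·K = 249.9.
K = (249.9) / (0.8) = 312.4.

312.4 K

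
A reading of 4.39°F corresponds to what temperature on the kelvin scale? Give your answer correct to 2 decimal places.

In Celsius: (4.39 - 32) × 5/9 = -15.3389°C.
In kelvin: -15.3389 + 273.15 = 257.81 K.

257.81 K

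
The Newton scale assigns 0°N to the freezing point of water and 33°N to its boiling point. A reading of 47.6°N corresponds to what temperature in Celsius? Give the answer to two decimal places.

144.24°C

Linear interpolation between the fixed points: C = (47.6 - 0) × 100 / (33 - 0) = 144.2424°C.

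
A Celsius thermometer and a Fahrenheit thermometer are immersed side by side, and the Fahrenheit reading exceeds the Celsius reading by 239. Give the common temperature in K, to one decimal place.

Let x be the Celsius reading; then the Fahrenheit reading is 1.8·x + 32.
(1.8·x + 32) - x = 239  ⇒  (0.8)·x = 207  ⇒  x = 258.7500°C.
In kelvin: 258.7500 + 273.15 = 531.9 K.

531.9 K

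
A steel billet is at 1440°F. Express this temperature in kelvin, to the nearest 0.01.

1055.37 K

In Celsius: (1440 - 32) × 5/9 = 782.2222°C.
In kelvin: 782.2222 + 273.15 = 1055.37 K.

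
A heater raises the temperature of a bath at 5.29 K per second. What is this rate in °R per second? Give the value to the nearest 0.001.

Since only a temperature interval is involved, the additive offset between the scales drops out.
A change of 1 K is a change of 1.8°R, so 5.29 × 1.8 = 9.522.

9.522 °R/second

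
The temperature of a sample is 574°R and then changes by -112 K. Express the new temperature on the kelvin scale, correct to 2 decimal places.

206.89 K

Initial temperature in Celsius: (574 - 491.67) × 5/9 = 45.7389°C.
The 112 K change is an interval; Kelvin and Celsius degrees are the same size, so ΔC = -112°C.
Final Celsius temperature: 45.7389 - 112.0000 = -66.2611°C.
In kelvin: -66.2611 + 273.15 = 206.89 K.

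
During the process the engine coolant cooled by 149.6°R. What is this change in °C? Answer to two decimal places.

For a temperature interval the offset drops out; only the factor 5/9 applies.
149.6 × 5/9 = 83.11.

83.11°C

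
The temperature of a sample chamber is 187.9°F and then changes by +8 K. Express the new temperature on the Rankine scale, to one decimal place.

662.0°R

Initial temperature in Celsius: (187.9 - 32) × 5/9 = 86.6111°C.
The 8 K change is an interval; Kelvin and Celsius degrees are the same size, so ΔC = +8°C.
Final Celsius temperature: 86.6111 + 8.0000 = 94.6111°C.
In Rankine: 94.6111 × 1.8 + 491.67 = 662.0°R.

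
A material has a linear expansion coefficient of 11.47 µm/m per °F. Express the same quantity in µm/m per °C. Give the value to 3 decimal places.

The quantity depends on a temperature interval, so only the ratio of degree sizes applies; the offset between the scales is irrelevant.
A change of 1°C is a change of 1.8°F, so per °C the value is 11.47 × 1.8 = 20.646.

20.646 µm/m per °C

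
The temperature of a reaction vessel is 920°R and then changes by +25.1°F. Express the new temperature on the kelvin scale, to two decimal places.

525.06 K

Initial temperature in Celsius: (920 - 491.67) × 5/9 = 237.9611°C.
The 25.1°F change is an interval, so only the factor 5/9 applies: +25.1 × 5/9 = +13.9444°C.
Final Celsius temperature: 237.9611 + 13.9444 = 251.9056°C.
In kelvin: 251.9056 + 273.15 = 525.06 K.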